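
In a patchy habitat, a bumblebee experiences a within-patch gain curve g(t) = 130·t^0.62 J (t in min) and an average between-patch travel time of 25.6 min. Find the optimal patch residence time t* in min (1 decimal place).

Optimal t* satisfies g'(t*) = g(t*)/(T + t*).
g'(t) = 0.62·130·t^-0.38. Setting 0.62·130·t^-0.38 = 130·t^0.62/(25.6+t) gives 0.62(25.6+t) = t, so 0.38·t = 0.62×25.6.
t* = 0.62×25.6/0.38 = 41.77 min.

41.8 min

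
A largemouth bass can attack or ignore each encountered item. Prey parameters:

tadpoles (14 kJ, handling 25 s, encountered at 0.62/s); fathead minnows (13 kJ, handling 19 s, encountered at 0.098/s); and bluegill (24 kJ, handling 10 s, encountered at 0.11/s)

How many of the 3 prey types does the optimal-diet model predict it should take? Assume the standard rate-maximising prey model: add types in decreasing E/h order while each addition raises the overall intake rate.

1

E/h in descending order: bluegill 2.4, fathead minnows 0.684, tadpoles 0.56 kJ/s. The optimal diet is the largest prefix of this list for which every included type satisfies E_i/h_i > R on the types above it.
Rate on top 1: 1.257. fathead minnows: 0.684 < 1.257 → exclude; stop.
Optimal diet: bluegill — 1 of 3 types.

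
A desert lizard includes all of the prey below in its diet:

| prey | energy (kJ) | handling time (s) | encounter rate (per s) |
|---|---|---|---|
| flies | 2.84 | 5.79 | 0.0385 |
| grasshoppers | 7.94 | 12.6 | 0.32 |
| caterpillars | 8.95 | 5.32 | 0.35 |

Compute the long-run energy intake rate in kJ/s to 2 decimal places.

Energy encountered per unit search time: 0.0385×2.84 + 0.32×7.94 + 0.35×8.95 = 5.783 kJ/s.
Handling time per unit search time: 0.0385×5.79 + 0.32×12.6 + 0.35×5.32 = 6.117.
Rate = 5.783/(1 + 6.117) = 0.8125 kJ/s.

0.81 kJ/s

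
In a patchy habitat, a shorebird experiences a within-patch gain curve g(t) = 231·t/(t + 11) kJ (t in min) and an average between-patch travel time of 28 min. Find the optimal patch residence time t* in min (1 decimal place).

17.5 min

By the marginal value theorem, leave when the instantaneous gain rate g'(t) equals the habitat-wide average g(t)/(T + t).
g'(t) = 231·11/(t + 11)². Setting 231·11/(t+11)² = 231t/[(t+11)(28+t)] gives 11(28+t) = t(t+11), so t² = 11×28 = 308.
t* = √308 = 17.55 min.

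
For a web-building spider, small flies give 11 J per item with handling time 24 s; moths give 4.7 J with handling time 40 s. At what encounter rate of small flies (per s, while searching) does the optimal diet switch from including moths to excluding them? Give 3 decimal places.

The zero-one rule: include moths iff E₂/h₂ > λE₁/(1+λh₁). Equality gives the switch point.
λE₁h₂ = E₂ + λE₂h₁ ⇒ λ = E₂/(E₁h₂ − E₂h₁) = 4.7/(440 − 112.8) = 0.01436 per s.

0.014 per s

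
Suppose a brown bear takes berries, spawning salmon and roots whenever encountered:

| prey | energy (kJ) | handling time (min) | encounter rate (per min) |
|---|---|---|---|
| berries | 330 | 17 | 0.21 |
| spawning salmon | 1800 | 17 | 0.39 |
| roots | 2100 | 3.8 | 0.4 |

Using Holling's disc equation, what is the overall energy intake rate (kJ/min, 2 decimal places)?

126.67 kJ/min

R = Σλ_iE_i / (1 + Σλ_ih_i)
Numerator: 0.21×330 + 0.39×1800 + 0.4×2100 = 1611
Denominator: 1 + 0.21×17 + 0.39×17 + 0.4×3.8 = 12.72
R = 1611/12.72 = 126.7 kJ/min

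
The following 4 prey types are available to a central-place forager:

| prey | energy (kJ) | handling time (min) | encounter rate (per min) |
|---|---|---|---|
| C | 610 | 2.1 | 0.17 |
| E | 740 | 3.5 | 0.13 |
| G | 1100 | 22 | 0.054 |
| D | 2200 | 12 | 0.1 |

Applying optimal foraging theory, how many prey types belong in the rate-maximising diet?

3

Rank by E/h (kJ/min): C 290, E 211, D 183, G 50. Include each in turn until the next type's E/h falls below the running intake rate.
Rate on top 1: 76.42. E: 211 > 76.42 → include.
Rate on top 2: 110.3. D: 183 > 110.3 → include.
Rate on top 3: 139.4. G: 50 < 139.4 → exclude; stop.
Optimal diet: C, E, D — 3 of 4 types.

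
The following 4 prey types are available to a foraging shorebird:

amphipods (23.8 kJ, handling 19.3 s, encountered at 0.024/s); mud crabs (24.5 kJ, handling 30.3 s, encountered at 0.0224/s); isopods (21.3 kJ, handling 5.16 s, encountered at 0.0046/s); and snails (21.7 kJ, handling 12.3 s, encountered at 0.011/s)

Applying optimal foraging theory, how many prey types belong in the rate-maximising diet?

4

E/h in descending order: isopods 4.13, snails 1.76, amphipods 1.23, mud crabs 0.809 kJ/s. The optimal diet is the largest prefix of this list for which every included type satisfies E_i/h_i > R on the types above it.
Rate on top 1: 0.09571. snails: 1.76 > 0.09571 → include.
Rate on top 2: 0.2905. amphipods: 1.23 > 0.2905 → include.
Rate on top 3: 0.5596. mud crabs: 0.809 > 0.5596 → include.
Optimal diet: isopods, snails, amphipods, mud crabs — 4 of 4 types.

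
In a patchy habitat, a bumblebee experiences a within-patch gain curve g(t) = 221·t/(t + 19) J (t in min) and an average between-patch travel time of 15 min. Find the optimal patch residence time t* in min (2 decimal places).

Maximise g(t)/(T+t): set derivative to zero → g'(t)(T+t) = g(t).
g'(t) = 221·19/(t + 19)². Setting 221·19/(t+19)² = 221t/[(t+19)(15+t)] gives 19(15+t) = t(t+19), so t² = 19×15 = 285.
t* = √285 = 16.88 min.

16.88 min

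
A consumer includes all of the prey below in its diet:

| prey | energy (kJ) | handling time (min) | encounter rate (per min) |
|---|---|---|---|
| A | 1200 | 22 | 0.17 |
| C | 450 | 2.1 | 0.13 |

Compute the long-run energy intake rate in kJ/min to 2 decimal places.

52.36 kJ/min

R = Σλ_iE_i / (1 + Σλ_ih_i)
Numerator: 0.17×1200 + 0.13×450 = 262.5
Denominator: 1 + 0.17×22 + 0.13×2.1 = 5.013
R = 262.5/5.013 = 52.36 kJ/min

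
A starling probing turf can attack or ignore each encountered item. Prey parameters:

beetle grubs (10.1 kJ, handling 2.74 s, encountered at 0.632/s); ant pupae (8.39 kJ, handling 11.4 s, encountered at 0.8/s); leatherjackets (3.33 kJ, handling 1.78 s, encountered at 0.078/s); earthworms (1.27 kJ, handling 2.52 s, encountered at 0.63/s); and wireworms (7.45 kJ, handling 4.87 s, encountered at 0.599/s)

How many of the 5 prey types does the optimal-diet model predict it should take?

E/h in descending order: beetle grubs 3.69, leatherjackets 1.87, wireworms 1.53, ant pupae 0.736, earthworms 0.504 kJ/s. The optimal diet is the largest prefix of this list for which every included type satisfies E_i/h_i > R on the types above it.
Rate on top 1: 2.337. leatherjackets: 1.87 < 2.337 → exclude; stop.
Optimal diet: beetle grubs — 1 of 5 types.

1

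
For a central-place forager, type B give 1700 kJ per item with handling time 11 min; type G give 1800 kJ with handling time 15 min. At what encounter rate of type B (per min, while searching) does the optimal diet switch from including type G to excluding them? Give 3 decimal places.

Drop type G once their profitability E₂/h₂ falls below the rate achievable on type B alone: E₂/h₂ = λE₁/(1 + λh₁).
Solve for λ: λE₁h₂ = E₂(1 + λh₁) → λ(E₁h₂ − E₂h₁) = E₂ → λ = E₂/(E₁h₂ − E₂h₁).
λ = 1800/(1700×15 − 1800×11) = 1800/5700 = 0.3158 per min.

0.316 per min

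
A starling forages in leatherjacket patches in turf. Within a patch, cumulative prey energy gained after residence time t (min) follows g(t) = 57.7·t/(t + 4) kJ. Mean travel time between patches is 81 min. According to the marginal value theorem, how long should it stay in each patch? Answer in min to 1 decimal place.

18.0 min

By the marginal value theorem, leave when the instantaneous gain rate g'(t) equals the habitat-wide average g(t)/(T + t).
g'(t) = 57.7·4/(t + 4)². Setting 57.7·4/(t+4)² = 57.7t/[(t+4)(81+t)] gives 4(81+t) = t(t+4), so t² = 4×81 = 324.
t* = √324 = 18 min.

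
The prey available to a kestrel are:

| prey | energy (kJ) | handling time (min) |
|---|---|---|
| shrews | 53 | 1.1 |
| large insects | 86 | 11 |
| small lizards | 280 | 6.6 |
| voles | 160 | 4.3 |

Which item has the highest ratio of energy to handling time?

shrews

In descending order of E/h:
shrews: 53/1.1 = 48.2 kJ/min
small lizards: 280/6.6 = 42.4 kJ/min
voles: 160/4.3 = 37.2 kJ/min
large insects: 86/11 = 7.82 kJ/min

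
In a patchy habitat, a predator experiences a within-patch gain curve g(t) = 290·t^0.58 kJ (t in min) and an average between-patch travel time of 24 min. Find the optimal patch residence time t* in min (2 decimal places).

By the marginal value theorem, leave when the instantaneous gain rate g'(t) equals the habitat-wide average g(t)/(T + t).
g'(t) = 0.58·290·t^-0.42. Setting 0.58·290·t^-0.42 = 290·t^0.58/(24+t) gives 0.58(24+t) = t, so 0.42·t = 0.58×24.
t* = 0.58×24/0.42 = 33.14 min.

33.14 min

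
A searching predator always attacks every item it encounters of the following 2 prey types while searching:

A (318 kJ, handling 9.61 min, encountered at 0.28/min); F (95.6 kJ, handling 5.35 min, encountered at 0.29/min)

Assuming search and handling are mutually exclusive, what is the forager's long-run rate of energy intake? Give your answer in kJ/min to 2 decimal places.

R = (0.28×318 + 0.29×95.6) / (1 + 0.28×9.61 + 0.29×5.35) = 116.8/5.242 = 22.27 kJ/min.

22.27 kJ/min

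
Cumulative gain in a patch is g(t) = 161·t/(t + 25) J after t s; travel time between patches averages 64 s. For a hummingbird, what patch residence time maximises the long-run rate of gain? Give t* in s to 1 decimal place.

Maximise g(t)/(T+t): set derivative to zero → g'(t)(T+t) = g(t).
g'(t) = 161·25/(t + 25)². Setting 161·25/(t+25)² = 161t/[(t+25)(64+t)] gives 25(64+t) = t(t+25), so t² = 25×64 = 1600.
t* = √1600 = 40 s.

40.0 s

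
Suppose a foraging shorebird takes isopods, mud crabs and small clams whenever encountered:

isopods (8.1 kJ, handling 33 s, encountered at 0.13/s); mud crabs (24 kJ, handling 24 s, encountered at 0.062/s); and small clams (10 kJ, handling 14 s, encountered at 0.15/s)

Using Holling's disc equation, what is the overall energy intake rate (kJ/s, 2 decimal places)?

Energy encountered per unit search time: 0.13×8.1 + 0.062×24 + 0.15×10 = 4.041 kJ/s.
Handling time per unit search time: 0.13×33 + 0.062×24 + 0.15×14 = 7.878.
Rate = 4.041/(1 + 7.878) = 0.4552 kJ/s.

0.46 kJ/s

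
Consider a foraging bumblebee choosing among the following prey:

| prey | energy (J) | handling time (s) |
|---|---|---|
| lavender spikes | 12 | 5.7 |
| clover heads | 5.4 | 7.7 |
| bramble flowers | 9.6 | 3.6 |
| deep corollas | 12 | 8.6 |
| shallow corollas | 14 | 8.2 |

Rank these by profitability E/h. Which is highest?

Profitability E/h (J/s): lavender spikes = 12/5.7 = 2.11, clover heads = 5.4/7.7 = 0.701, bramble flowers = 9.6/3.6 = 2.67, deep corollas = 12/8.6 = 1.4, shallow corollas = 14/8.2 = 1.71.
Ranked: bramble flowers > lavender spikes > shallow corollas > deep corollas > clover heads.

bramble flowers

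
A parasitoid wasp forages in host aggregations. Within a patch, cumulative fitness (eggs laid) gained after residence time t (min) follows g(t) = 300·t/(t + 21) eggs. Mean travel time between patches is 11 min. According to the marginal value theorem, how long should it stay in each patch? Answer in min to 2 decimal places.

15.20 min

Maximise g(t)/(T+t): set derivative to zero → g'(t)(T+t) = g(t).
g'(t) = 300·21/(t + 21)². Setting 300·21/(t+21)² = 300t/[(t+21)(11+t)] gives 21(11+t) = t(t+21), so t² = 21×11 = 231.
t* = √231 = 15.2 min.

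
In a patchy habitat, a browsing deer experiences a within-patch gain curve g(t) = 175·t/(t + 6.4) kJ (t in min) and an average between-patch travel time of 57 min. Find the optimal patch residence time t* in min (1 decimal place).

Maximise g(t)/(T+t): set derivative to zero → g'(t)(T+t) = g(t).
g'(t) = 175·6.4/(t + 6.4)². Setting 175·6.4/(t+6.4)² = 175t/[(t+6.4)(57+t)] gives 6.4(57+t) = t(t+6.4), so t² = 6.4×57 = 364.8.
t* = √364.8 = 19.1 min.

19.1 min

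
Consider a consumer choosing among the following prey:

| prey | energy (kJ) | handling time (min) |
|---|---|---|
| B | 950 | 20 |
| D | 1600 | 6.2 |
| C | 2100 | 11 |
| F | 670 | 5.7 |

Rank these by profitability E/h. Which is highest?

D

In descending order of E/h:
D: 1600/6.2 = 258 kJ/min
C: 2100/11 = 191 kJ/min
F: 670/5.7 = 118 kJ/min
B: 950/20 = 47.5 kJ/min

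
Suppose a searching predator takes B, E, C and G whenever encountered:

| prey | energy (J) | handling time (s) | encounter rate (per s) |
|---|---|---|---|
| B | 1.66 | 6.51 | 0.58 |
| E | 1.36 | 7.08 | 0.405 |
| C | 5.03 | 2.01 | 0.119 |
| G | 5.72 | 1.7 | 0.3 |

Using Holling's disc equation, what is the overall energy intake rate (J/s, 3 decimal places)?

0.456 J/s

R = (0.58×1.66 + 0.405×1.36 + 0.119×5.03 + 0.3×5.72) / (1 + 0.58×6.51 + 0.405×7.08 + 0.119×2.01 + 0.3×1.7) = 3.828/8.392 = 0.4561 J/s.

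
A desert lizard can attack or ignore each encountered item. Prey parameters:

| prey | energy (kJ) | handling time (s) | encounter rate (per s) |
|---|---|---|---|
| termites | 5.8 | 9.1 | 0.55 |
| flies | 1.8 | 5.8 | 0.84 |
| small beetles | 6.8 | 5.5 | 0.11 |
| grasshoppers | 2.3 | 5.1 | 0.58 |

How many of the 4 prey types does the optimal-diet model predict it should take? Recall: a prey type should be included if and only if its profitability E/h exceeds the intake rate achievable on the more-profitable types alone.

E/h in descending order: small beetles 1.24, termites 0.637, grasshoppers 0.451, flies 0.31 kJ/s. The optimal diet is the largest prefix of this list for which every included type satisfies E_i/h_i > R on the types above it.
Rate on top 1: 0.466. termites: 0.637 > 0.466 → include.
Rate on top 2: 0.5958. grasshoppers: 0.451 < 0.5958 → exclude; stop.
Optimal diet: small beetles, termites — 2 of 4 types.

2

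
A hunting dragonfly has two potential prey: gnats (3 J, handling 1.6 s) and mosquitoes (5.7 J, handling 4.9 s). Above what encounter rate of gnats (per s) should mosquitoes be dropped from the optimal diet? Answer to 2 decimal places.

1.02 per s

At the threshold, the rate on gnats alone equals the profitability of mosquitoes: λ·3/(1 + λ·1.6) = 5.7/4.9 = 1.163.
Rearranging, λ(3 − 1.163×1.6) = 1.163, so λ = 1.163/1.139 = 1.022 per s.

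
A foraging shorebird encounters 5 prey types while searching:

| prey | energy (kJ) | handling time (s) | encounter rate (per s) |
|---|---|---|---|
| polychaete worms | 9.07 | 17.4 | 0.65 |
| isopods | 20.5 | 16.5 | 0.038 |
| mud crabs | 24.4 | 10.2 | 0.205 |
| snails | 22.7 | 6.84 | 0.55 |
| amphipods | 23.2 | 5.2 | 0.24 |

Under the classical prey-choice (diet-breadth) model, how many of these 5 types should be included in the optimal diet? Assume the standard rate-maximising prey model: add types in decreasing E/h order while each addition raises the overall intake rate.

2

E/h in descending order: amphipods 4.46, snails 3.32, mud crabs 2.39, isopods 1.24, polychaete worms 0.521 kJ/s. The optimal diet is the largest prefix of this list for which every included type satisfies E_i/h_i > R on the types above it.
Rate on top 1: 2.477. snails: 3.32 > 2.477 → include.
Rate on top 2: 3.004. mud crabs: 2.39 < 3.004 → exclude; stop.
Optimal diet: amphipods, snails — 2 of 5 types.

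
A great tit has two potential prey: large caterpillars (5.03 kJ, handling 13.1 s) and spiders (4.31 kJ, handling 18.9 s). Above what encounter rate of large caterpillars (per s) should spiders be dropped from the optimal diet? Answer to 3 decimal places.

At the threshold, the rate on large caterpillars alone equals the profitability of spiders: λ·5.03/(1 + λ·13.1) = 4.31/18.9 = 0.228.
Rearranging, λ(5.03 − 0.228×13.1) = 0.228, so λ = 0.228/2.043 = 0.1116 per s.

0.112 per s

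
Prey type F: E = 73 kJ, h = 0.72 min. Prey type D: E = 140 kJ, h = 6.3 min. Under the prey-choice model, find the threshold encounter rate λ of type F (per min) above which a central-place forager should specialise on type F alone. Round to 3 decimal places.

At the threshold, the rate on type F alone equals the profitability of type D: λ·73/(1 + λ·0.72) = 140/6.3 = 22.22.
Rearranging, λ(73 − 22.22×0.72) = 22.22, so λ = 22.22/57 = 0.3899 per min.

0.390 per min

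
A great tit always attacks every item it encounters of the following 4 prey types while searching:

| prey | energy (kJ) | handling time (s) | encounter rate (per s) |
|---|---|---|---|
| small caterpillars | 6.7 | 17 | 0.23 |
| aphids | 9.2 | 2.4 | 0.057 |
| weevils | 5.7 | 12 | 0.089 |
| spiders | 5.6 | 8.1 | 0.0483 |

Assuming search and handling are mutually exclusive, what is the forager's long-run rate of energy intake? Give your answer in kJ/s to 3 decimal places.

0.437 kJ/s

R = (0.23×6.7 + 0.057×9.2 + 0.089×5.7 + 0.0483×5.6) / (1 + 0.23×17 + 0.057×2.4 + 0.089×12 + 0.0483×8.1) = 2.843/6.506 = 0.437 kJ/s.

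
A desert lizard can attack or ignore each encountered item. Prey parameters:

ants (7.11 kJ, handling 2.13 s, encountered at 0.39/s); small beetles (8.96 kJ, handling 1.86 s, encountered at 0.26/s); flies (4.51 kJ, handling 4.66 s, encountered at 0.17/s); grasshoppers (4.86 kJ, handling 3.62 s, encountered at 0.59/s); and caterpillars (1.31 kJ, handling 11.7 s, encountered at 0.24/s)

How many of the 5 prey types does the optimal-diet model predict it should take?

E/h in descending order: small beetles 4.82, ants 3.34, grasshoppers 1.34, flies 0.968, caterpillars 0.112 kJ/s. The optimal diet is the largest prefix of this list for which every included type satisfies E_i/h_i > R on the types above it.
Rate on top 1: 1.57. ants: 3.34 > 1.57 → include.
Rate on top 2: 2.205. grasshoppers: 1.34 < 2.205 → exclude; stop.
Optimal diet: small beetles, ants — 2 of 5 types.

2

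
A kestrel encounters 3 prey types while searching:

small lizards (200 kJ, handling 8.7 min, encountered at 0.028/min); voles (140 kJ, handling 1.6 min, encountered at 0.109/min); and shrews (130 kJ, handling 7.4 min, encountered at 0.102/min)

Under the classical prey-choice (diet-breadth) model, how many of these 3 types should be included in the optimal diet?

Rank by E/h (kJ/min): voles 87.5, small lizards 23, shrews 17.6. Include each in turn until the next type's E/h falls below the running intake rate.
Rate on top 1: 12.99. small lizards: 23 > 12.99 → include.
Rate on top 2: 14.71. shrews: 17.6 > 14.71 → include.
Optimal diet: voles, small lizards, shrews — 3 of 3 types.

3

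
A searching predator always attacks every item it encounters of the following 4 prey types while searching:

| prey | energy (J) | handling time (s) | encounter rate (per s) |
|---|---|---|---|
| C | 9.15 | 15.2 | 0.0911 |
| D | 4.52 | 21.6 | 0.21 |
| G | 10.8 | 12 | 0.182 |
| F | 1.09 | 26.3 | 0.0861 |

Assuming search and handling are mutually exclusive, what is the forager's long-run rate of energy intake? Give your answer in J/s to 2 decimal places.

R = Σλ_iE_i / (1 + Σλ_ih_i)
Numerator: 0.0911×9.15 + 0.21×4.52 + 0.182×10.8 + 0.0861×1.09 = 3.842
Denominator: 1 + 0.0911×15.2 + 0.21×21.6 + 0.182×12 + 0.0861×26.3 = 11.37
R = 3.842/11.37 = 0.338 J/s

0.34 J/s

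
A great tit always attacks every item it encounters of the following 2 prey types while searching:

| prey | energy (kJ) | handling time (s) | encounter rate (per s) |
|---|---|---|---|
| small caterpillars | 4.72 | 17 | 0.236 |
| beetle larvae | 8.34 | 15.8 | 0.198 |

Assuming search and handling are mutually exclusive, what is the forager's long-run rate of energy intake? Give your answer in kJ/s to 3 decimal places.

0.340 kJ/s

Energy encountered per unit search time: 0.236×4.72 + 0.198×8.34 = 2.765 kJ/s.
Handling time per unit search time: 0.236×17 + 0.198×15.8 = 7.14.
Rate = 2.765/(1 + 7.14) = 0.3397 kJ/s.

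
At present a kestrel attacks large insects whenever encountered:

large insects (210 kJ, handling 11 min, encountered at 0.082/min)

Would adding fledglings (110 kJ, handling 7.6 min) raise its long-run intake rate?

Current rate: (0.082×210)/(1 + 0.082×11) = 9.054 kJ/min.
Profitability of fledglings: 110/7.6 = 14.47 kJ/min.
Since 14.47 > R, including fledglings increases the long-run rate.

Yes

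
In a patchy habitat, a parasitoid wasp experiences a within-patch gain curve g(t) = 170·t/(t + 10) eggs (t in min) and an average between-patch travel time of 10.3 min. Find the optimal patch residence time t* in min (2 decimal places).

10.15 min

Optimal t* satisfies g'(t*) = g(t*)/(T + t*).
g'(t) = 170·10/(t + 10)². Setting 170·10/(t+10)² = 170t/[(t+10)(10.3+t)] gives 10(10.3+t) = t(t+10), so t² = 10×10.3 = 103.
t* = √103 = 10.15 min.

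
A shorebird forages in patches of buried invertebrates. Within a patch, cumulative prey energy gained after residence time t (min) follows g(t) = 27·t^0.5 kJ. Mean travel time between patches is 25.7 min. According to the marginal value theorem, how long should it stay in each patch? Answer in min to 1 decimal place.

Optimal t* satisfies g'(t*) = g(t*)/(T + t*).
g'(t) = 0.5·27·t^-0.5. Setting 0.5·27·t^-0.5 = 27·t^0.5/(25.7+t) gives 0.5(25.7+t) = t, so 0.50·t = 0.5×25.7.
t* = 0.5×25.7/0.50 = 25.7 min.

25.7 min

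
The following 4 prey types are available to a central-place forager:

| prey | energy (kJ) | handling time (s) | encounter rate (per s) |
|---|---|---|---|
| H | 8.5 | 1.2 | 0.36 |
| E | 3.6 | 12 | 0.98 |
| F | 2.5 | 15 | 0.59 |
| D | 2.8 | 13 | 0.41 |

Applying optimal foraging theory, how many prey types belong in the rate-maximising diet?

1

Profitabilities (E/h, kJ/s): H 7.08, E 0.3, D 0.215, F 0.167. Add prey in this order while the next type's profitability exceeds the intake rate on those already taken.
Rate on top 1: 2.137. E: 0.3 < 2.137 → exclude; stop.
Optimal diet: H — 1 of 4 types.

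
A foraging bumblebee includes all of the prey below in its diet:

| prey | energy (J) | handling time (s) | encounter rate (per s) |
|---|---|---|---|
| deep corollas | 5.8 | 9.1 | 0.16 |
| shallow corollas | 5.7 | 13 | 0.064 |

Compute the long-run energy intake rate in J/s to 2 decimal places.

0.39 J/s

R = (0.16×5.8 + 0.064×5.7) / (1 + 0.16×9.1 + 0.064×13) = 1.293/3.288 = 0.3932 J/s.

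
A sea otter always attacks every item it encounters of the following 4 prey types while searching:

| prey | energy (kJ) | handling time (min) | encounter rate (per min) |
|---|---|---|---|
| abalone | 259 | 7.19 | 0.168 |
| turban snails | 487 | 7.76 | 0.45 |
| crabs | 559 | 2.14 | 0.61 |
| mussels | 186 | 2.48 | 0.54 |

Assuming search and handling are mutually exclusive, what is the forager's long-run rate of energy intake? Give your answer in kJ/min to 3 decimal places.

84.378 kJ/min

R = (0.168×259 + 0.45×487 + 0.61×559 + 0.54×186) / (1 + 0.168×7.19 + 0.45×7.76 + 0.61×2.14 + 0.54×2.48) = 704.1/8.345 = 84.38 kJ/min.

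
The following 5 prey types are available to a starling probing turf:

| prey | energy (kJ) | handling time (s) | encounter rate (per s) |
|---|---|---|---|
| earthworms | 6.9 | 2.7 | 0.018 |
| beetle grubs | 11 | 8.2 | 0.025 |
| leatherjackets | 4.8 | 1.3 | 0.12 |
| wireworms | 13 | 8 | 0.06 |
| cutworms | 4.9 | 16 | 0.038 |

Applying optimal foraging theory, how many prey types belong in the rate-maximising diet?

4

Rank by E/h (kJ/s): leatherjackets 3.69, earthworms 2.56, wireworms 1.62, beetle grubs 1.34, cutworms 0.306. Include each in turn until the next type's E/h falls below the running intake rate.
Rate on top 1: 0.4983. earthworms: 2.56 > 0.4983 → include.
Rate on top 2: 0.5813. wireworms: 1.62 > 0.5813 → include.
Rate on top 3: 0.8787. beetle grubs: 1.34 > 0.8787 → include.
Rate on top 4: 0.9289. cutworms: 0.306 < 0.9289 → exclude; stop.
Optimal diet: leatherjackets, earthworms, wireworms, beetle grubs — 4 of 5 types.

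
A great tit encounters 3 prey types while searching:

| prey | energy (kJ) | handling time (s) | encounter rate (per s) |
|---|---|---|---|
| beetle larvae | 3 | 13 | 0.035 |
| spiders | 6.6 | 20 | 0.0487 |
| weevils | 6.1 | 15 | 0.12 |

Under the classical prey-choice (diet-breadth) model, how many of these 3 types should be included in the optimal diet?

Profitabilities (E/h, kJ/s): weevils 0.407, spiders 0.33, beetle larvae 0.231. Add prey in this order while the next type's profitability exceeds the intake rate on those already taken.
Rate on top 1: 0.2614. spiders: 0.33 > 0.2614 → include.
Rate on top 2: 0.2791. beetle larvae: 0.231 < 0.2791 → exclude; stop.
Optimal diet: weevils, spiders — 2 of 3 types.

2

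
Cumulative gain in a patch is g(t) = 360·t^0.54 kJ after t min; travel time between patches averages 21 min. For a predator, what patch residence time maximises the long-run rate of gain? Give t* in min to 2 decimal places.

Maximise g(t)/(T+t): set derivative to zero → g'(t)(T+t) = g(t).
g'(t) = 0.54·360·t^-0.46. Setting 0.54·360·t^-0.46 = 360·t^0.54/(21+t) gives 0.54(21+t) = t, so 0.46·t = 0.54×21.
t* = 0.54×21/0.46 = 24.65 min.

24.65 min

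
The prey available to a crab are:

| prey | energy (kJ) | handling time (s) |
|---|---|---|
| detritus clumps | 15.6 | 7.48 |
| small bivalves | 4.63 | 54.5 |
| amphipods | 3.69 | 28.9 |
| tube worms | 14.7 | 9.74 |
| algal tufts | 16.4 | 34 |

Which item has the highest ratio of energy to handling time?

detritus clumps

Profitability E/h (kJ/s): detritus clumps = 15.6/7.48 = 2.09, small bivalves = 4.63/54.5 = 0.085, amphipods = 3.69/28.9 = 0.128, tube worms = 14.7/9.74 = 1.51, algal tufts = 16.4/34 = 0.482.
Ranked: detritus clumps > tube worms > algal tufts > amphipods > small bivalves.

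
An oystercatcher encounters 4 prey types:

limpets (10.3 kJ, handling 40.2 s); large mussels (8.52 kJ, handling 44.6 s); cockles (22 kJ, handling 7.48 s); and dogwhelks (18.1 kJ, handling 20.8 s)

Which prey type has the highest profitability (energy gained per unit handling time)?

cockles

In descending order of E/h:
cockles: 22/7.48 = 2.94 kJ/s
dogwhelks: 18.1/20.8 = 0.87 kJ/s
limpets: 10.3/40.2 = 0.256 kJ/s
large mussels: 8.52/44.6 = 0.191 kJ/s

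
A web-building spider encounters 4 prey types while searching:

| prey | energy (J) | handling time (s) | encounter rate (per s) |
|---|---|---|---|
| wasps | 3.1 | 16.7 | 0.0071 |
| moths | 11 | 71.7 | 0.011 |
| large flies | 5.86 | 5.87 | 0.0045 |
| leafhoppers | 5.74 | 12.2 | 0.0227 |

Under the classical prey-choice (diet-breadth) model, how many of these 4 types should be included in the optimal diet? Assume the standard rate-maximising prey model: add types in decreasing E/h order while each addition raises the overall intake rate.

Rank by E/h (J/s): large flies 0.998, leafhoppers 0.47, wasps 0.186, moths 0.153. Include each in turn until the next type's E/h falls below the running intake rate.
Rate on top 1: 0.02569. leafhoppers: 0.47 > 0.02569 → include.
Rate on top 2: 0.1202. wasps: 0.186 > 0.1202 → include.
Rate on top 3: 0.1257. moths: 0.153 > 0.1257 → include.
Optimal diet: large flies, leafhoppers, wasps, moths — 4 of 4 types.

4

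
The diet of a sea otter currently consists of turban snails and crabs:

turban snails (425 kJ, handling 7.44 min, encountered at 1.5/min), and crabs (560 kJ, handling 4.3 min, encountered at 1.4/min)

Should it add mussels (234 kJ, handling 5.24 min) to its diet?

No

Intake rate on the current diet: R = (1.5×425 + 1.4×560) / (1 + 1.5×7.44 + 1.4×4.3) = 1422/18.18 = 78.19 kJ/min.
Profitability of mussels: 234/5.24 = 44.66 kJ/min.
Since 44.66 < R, time spent handling mussels is better spent searching.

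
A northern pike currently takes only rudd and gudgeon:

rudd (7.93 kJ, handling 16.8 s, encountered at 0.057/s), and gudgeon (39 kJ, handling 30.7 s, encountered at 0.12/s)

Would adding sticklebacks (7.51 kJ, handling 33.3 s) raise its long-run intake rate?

No

Current rate: (0.057×7.93 + 0.12×39)/(1 + 0.057×16.8 + 0.12×30.7) = 0.9097 kJ/s.
Profitability of sticklebacks: 7.51/33.3 = 0.2255 kJ/s.
0.2255 < 0.9097, so adding sticklebacks would lower the average — exclude it.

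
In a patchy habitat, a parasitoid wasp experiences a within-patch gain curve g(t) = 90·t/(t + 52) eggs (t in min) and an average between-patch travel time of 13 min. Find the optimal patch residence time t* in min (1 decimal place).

Optimal t* satisfies g'(t*) = g(t*)/(T + t*).
g'(t) = 90·52/(t + 52)². Setting 90·52/(t+52)² = 90t/[(t+52)(13+t)] gives 52(13+t) = t(t+52), so t² = 52×13 = 676.
t* = √676 = 26 min.

26.0 min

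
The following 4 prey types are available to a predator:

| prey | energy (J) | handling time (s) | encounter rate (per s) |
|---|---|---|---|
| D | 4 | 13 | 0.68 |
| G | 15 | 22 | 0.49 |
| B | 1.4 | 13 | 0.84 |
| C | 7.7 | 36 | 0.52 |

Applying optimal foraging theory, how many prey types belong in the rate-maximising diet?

1

E/h in descending order: G 0.682, D 0.308, C 0.214, B 0.108 J/s. The optimal diet is the largest prefix of this list for which every included type satisfies E_i/h_i > R on the types above it.
Rate on top 1: 0.6239. D: 0.308 < 0.6239 → exclude; stop.
Optimal diet: G — 1 of 4 types.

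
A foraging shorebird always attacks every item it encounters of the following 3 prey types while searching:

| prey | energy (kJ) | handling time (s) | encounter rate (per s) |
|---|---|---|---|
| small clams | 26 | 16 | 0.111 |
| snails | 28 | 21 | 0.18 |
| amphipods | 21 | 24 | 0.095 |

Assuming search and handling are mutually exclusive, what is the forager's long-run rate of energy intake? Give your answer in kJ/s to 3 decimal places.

R = Σλ_iE_i / (1 + Σλ_ih_i)
Numerator: 0.111×26 + 0.18×28 + 0.095×21 = 9.921
Denominator: 1 + 0.111×16 + 0.18×21 + 0.095×24 = 8.836
R = 9.921/8.836 = 1.123 kJ/s

1.123 kJ/s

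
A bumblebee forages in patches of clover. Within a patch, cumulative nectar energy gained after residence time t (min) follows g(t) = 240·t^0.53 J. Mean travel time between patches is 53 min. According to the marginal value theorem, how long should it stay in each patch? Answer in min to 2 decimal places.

59.77 min

Optimal t* satisfies g'(t*) = g(t*)/(T + t*).
g'(t) = 0.53·240·t^-0.47. Setting 0.53·240·t^-0.47 = 240·t^0.53/(53+t) gives 0.53(53+t) = t, so 0.47·t = 0.53×53.
t* = 0.53×53/0.47 = 59.77 min.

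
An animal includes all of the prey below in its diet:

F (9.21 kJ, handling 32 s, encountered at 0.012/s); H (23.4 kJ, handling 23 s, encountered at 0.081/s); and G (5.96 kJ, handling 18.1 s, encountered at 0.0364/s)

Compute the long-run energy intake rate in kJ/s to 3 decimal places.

R = (0.012×9.21 + 0.081×23.4 + 0.0364×5.96) / (1 + 0.012×32 + 0.081×23 + 0.0364×18.1) = 2.223/3.906 = 0.5691 kJ/s.

0.569 kJ/s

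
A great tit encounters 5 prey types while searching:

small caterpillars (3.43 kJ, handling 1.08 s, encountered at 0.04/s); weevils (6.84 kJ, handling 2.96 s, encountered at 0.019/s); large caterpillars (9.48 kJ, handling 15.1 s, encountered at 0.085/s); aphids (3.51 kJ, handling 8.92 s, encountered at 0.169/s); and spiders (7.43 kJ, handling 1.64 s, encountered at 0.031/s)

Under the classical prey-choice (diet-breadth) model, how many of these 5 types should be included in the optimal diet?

Profitabilities (E/h, kJ/s): spiders 4.53, small caterpillars 3.18, weevils 2.31, large caterpillars 0.628, aphids 0.393. Add prey in this order while the next type's profitability exceeds the intake rate on those already taken.
Rate on top 1: 0.2192. small caterpillars: 3.18 > 0.2192 → include.
Rate on top 2: 0.3359. weevils: 2.31 > 0.3359 → include.
Rate on top 3: 0.4325. large caterpillars: 0.628 > 0.4325 → include.
Rate on top 4: 0.5355. aphids: 0.393 < 0.5355 → exclude; stop.
Optimal diet: spiders, small caterpillars, weevils, large caterpillars — 4 of 5 types.

4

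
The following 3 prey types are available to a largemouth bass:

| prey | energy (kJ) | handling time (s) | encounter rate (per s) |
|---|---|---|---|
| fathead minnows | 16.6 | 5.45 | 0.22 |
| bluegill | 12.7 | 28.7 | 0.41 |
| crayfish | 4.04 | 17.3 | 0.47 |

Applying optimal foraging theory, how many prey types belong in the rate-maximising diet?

1

Profitabilities (E/h, kJ/s): fathead minnows 3.05, bluegill 0.443, crayfish 0.234. Add prey in this order while the next type's profitability exceeds the intake rate on those already taken.
Rate on top 1: 1.661. bluegill: 0.443 < 1.661 → exclude; stop.
Optimal diet: fathead minnows — 1 of 3 types.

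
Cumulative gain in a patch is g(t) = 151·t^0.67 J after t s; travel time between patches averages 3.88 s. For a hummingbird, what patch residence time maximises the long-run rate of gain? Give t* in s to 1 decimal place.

7.9 s

Optimal t* satisfies g'(t*) = g(t*)/(T + t*).
g'(t) = 0.67·151·t^-0.33. Setting 0.67·151·t^-0.33 = 151·t^0.67/(3.88+t) gives 0.67(3.88+t) = t, so 0.33·t = 0.67×3.88.
t* = 0.67×3.88/0.33 = 7.878 s.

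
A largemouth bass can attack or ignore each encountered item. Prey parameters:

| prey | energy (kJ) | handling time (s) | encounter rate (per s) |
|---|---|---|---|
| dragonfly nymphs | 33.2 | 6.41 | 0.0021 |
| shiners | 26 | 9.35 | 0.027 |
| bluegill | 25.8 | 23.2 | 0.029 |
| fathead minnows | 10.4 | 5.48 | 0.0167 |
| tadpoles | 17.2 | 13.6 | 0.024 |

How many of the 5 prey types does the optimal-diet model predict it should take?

Rank by E/h (kJ/s): dragonfly nymphs 5.18, shiners 2.78, fathead minnows 1.9, tadpoles 1.26, bluegill 1.11. Include each in turn until the next type's E/h falls below the running intake rate.
Rate on top 1: 0.06879. shiners: 2.78 > 0.06879 → include.
Rate on top 2: 0.6096. fathead minnows: 1.9 > 0.6096 → include.
Rate on top 3: 0.6965. tadpoles: 1.26 > 0.6965 → include.
Rate on top 4: 0.8066. bluegill: 1.11 > 0.8066 → include.
Optimal diet: dragonfly nymphs, shiners, fathead minnows, tadpoles, bluegill — 5 of 5 types.

5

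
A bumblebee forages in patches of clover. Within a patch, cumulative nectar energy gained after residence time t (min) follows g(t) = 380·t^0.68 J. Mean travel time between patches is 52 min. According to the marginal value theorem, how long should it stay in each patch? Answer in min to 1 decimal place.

110.5 min

Maximise g(t)/(T+t): set derivative to zero → g'(t)(T+t) = g(t).
g'(t) = 0.68·380·t^-0.32. Setting 0.68·380·t^-0.32 = 380·t^0.68/(52+t) gives 0.68(52+t) = t, so 0.32·t = 0.68×52.
t* = 0.68×52/0.32 = 110.5 min.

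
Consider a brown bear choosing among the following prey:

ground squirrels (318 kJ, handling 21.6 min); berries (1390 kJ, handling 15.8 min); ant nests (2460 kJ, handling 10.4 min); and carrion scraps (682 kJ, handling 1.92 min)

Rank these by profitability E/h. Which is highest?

carrion scraps

In descending order of E/h:
carrion scraps: 682/1.92 = 355 kJ/min
ant nests: 2460/10.4 = 237 kJ/min
berries: 1390/15.8 = 88 kJ/min
ground squirrels: 318/21.6 = 14.7 kJ/min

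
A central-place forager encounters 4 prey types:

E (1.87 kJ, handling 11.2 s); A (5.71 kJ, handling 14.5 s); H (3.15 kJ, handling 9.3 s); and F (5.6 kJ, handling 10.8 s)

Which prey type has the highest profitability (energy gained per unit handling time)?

Profitability E/h (kJ/s): E = 1.87/11.2 = 0.167, A = 5.71/14.5 = 0.394, H = 3.15/9.3 = 0.339, F = 5.6/10.8 = 0.519.
Ranked: F > A > H > E.

F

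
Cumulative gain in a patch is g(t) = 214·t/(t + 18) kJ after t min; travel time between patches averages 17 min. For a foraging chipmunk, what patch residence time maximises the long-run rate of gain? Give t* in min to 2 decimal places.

Optimal t* satisfies g'(t*) = g(t*)/(T + t*).
g'(t) = 214·18/(t + 18)². Setting 214·18/(t+18)² = 214t/[(t+18)(17+t)] gives 18(17+t) = t(t+18), so t² = 18×17 = 306.
t* = √306 = 17.49 min.

17.49 min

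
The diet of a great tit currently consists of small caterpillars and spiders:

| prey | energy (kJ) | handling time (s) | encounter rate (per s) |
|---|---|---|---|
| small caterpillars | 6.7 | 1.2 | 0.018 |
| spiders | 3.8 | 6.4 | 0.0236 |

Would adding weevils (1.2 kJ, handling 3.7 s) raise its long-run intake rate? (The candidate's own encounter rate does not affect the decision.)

Yes

Intake rate on the current diet: R = (0.018×6.7 + 0.0236×3.8) / (1 + 0.018×1.2 + 0.0236×6.4) = 0.2103/1.173 = 0.1793 kJ/s.
weevils: E/h = 1.2/3.7 = 0.3243 kJ/s.
0.3243 > 0.1793, so adding weevils raises the average — include it.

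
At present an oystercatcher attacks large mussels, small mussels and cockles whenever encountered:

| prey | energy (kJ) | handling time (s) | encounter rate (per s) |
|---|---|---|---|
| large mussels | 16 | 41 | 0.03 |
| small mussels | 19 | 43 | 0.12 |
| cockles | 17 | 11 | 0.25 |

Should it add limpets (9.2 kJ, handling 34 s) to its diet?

No

Current rate: (0.03×16 + 0.12×19 + 0.25×17)/(1 + 0.03×41 + 0.12×43 + 0.25×11) = 0.6913 kJ/s.
limpets: E/h = 9.2/34 = 0.2706 kJ/s.
Since 0.2706 < R, time spent handling limpets is better spent searching.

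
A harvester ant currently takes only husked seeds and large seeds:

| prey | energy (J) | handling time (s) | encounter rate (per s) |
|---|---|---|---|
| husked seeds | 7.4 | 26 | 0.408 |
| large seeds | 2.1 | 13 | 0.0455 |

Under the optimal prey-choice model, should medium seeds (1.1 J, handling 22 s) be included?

No

On husked seeds and large seeds alone, R = ΣλE/(1+Σλh) = 3.115/12.2 = 0.2553 J/s.
medium seeds: E/h = 1.1/22 = 0.05 J/s.
Since 0.05 < R, time spent handling medium seeds is better spent searching.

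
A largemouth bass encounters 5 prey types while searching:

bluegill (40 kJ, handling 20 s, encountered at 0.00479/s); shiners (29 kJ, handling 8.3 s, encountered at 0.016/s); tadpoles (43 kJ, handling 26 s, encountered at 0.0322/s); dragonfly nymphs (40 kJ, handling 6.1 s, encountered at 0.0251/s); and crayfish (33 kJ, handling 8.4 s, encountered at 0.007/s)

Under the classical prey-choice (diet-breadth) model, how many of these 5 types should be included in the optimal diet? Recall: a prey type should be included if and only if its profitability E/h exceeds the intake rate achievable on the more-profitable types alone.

5

Profitabilities (E/h, kJ/s): dragonfly nymphs 6.56, crayfish 3.93, shiners 3.49, bluegill 2, tadpoles 1.65. Add prey in this order while the next type's profitability exceeds the intake rate on those already taken.
Rate on top 1: 0.8707. crayfish: 3.93 > 0.8707 → include.
Rate on top 2: 1.019. shiners: 3.49 > 1.019 → include.
Rate on top 3: 1.263. bluegill: 2 > 1.263 → include.
Rate on top 4: 1.312. tadpoles: 1.65 > 1.312 → include.
Optimal diet: dragonfly nymphs, crayfish, shiners, bluegill, tadpoles — 5 of 5 types.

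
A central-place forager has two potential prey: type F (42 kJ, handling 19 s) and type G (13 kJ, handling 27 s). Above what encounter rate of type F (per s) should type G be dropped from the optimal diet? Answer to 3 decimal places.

The zero-one rule: include type G iff E₂/h₂ > λE₁/(1+λh₁). Equality gives the switch point.
λE₁h₂ = E₂ + λE₂h₁ ⇒ λ = E₂/(E₁h₂ − E₂h₁) = 13/(1134 − 247) = 0.01466 per s.

0.015 per s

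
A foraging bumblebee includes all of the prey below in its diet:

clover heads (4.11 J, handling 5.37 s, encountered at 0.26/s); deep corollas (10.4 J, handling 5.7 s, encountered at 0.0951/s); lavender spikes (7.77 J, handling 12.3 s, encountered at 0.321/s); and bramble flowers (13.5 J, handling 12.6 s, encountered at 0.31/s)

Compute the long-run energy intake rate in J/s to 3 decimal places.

R = (0.26×4.11 + 0.0951×10.4 + 0.321×7.77 + 0.31×13.5) / (1 + 0.26×5.37 + 0.0951×5.7 + 0.321×12.3 + 0.31×12.6) = 8.737/10.79 = 0.8095 J/s.

0.810 J/s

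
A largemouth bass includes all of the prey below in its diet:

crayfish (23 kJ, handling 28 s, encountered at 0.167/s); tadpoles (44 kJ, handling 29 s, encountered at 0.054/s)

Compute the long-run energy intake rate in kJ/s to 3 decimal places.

Energy encountered per unit search time: 0.167×23 + 0.054×44 = 6.217 kJ/s.
Handling time per unit search time: 0.167×28 + 0.054×29 = 6.242.
Rate = 6.217/(1 + 6.242) = 0.8585 kJ/s.

0.858 kJ/s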